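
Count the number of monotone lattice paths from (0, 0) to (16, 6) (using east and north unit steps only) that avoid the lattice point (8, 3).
Number of paths = 47388

Total paths from (0, 0) to (16, 6): C(22, 16) = 74613. Paths through (8, 3): (paths (0, 0) → (8, 3)) × (paths (8, 3) → (16, 6)) = C(11, 8) · C(11, 8) = 165 · 165 = 27225. Avoidance count = 74613 − 27225 = 47388.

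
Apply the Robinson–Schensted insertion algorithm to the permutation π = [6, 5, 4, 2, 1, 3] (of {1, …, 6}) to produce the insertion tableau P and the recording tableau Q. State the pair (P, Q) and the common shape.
P = [1, 3] / [2] / [4] / [5] / [6];  Q = [1, 6] / [2] / [3] / [4] / [5];  common shape = (2, 1, 1, 1, 1)

Row-insert the values π_1, π_2, … into P one at a time, bumping the leftmost entry strictly greater than the inserted value down to the next row. The recording tableau Q records, in position (i, j), the step at which that cell was added to P.
  Insert 6 (step 1): P = [6];  Q = [1]
  Insert 5 (step 2): P = [5] / [6];  Q = [1] / [2]
  Insert 4 (step 3): P = [4] / [5] / [6];  Q = [1] / [2] / [3]
  Insert 2 (step 4): P = [2] / [4] / [5] / [6];  Q = [1] / [2] / [3] / [4]
  Insert 1 (step 5): P = [1] / [2] / [4] / [5] / [6];  Q = [1] / [2] / [3] / [4] / [5]
  Insert 3 (step 6): P = [1, 3] / [2] / [4] / [5] / [6];  Q = [1, 6] / [2] / [3] / [4] / [5]
Final shape: (2, 1, 1, 1, 1).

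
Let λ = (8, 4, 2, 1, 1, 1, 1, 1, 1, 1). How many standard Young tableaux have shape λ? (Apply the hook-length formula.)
# SYT of shape (8, 4, 2, 1, 1, 1, 1, 1, 1, 1) = 76076000

Hook-length formula: f^λ = n! / Π hook(c), product over all cells c of the Young diagram. For λ = (8, 4, 2, 1, 1, 1, 1, 1, 1, 1), n = 21 boxes. Hook lengths by row (left-to-right, top-to-bottom): [17, 9, 7, 6, 4, 3, 2, 1]; [12, 4, 2, 1]; [9, 1]; [7]; [6]; [5]; [4]; [3]; [2]; [1]. Product of hooks = 671577661440. So f^λ = 21! / 671577661440 = 51090942171709440000 / 671577661440 = 76076000.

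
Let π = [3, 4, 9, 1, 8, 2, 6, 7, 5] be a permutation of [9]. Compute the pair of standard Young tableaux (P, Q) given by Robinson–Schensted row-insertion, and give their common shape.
P = [1, 2, 5, 7] / [3, 4, 6] / [8] / [9];  Q = [1, 2, 3, 8] / [4, 5, 7] / [6] / [9];  common shape = (4, 3, 1, 1)

Row-insert the values π_1, π_2, … into P one at a time, bumping the leftmost entry strictly greater than the inserted value down to the next row. The recording tableau Q records, in position (i, j), the step at which that cell was added to P.
  Insert 3 (step 1): P = [3];  Q = [1]
  Insert 4 (step 2): P = [3, 4];  Q = [1, 2]
  Insert 9 (step 3): P = [3, 4, 9];  Q = [1, 2, 3]
  Insert 1 (step 4): P = [1, 4, 9] / [3];  Q = [1, 2, 3] / [4]
  Insert 8 (step 5): P = [1, 4, 8] / [3, 9];  Q = [1, 2, 3] / [4, 5]
  Insert 2 (step 6): P = [1, 2, 8] / [3, 4] / [9];  Q = [1, 2, 3] / [4, 5] / [6]
  Insert 6 (step 7): P = [1, 2, 6] / [3, 4, 8] / [9];  Q = [1, 2, 3] / [4, 5, 7] / [6]
  Insert 7 (step 8): P = [1, 2, 6, 7] / [3, 4, 8] / [9];  Q = [1, 2, 3, 8] / [4, 5, 7] / [6]
  Insert 5 (step 9): P = [1, 2, 5, 7] / [3, 4, 6] / [8] / [9];  Q = [1, 2, 3, 8] / [4, 5, 7] / [6] / [9]
Final shape: (4, 3, 1, 1).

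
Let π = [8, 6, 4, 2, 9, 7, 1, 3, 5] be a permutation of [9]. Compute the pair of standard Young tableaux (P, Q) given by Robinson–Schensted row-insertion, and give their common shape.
P = [1, 3, 5] / [2, 7] / [4, 9] / [6] / [8];  Q = [1, 5, 9] / [2, 6] / [3, 8] / [4] / [7];  common shape = (3, 2, 2, 1, 1)

Row-insert the values π_1, π_2, … into P one at a time, bumping the leftmost entry strictly greater than the inserted value down to the next row. The recording tableau Q records, in position (i, j), the step at which that cell was added to P.
  Insert 8 (step 1): P = [8];  Q = [1]
  Insert 6 (step 2): P = [6] / [8];  Q = [1] / [2]
  Insert 4 (step 3): P = [4] / [6] / [8];  Q = [1] / [2] / [3]
  Insert 2 (step 4): P = [2] / [4] / [6] / [8];  Q = [1] / [2] / [3] / [4]
  Insert 9 (step 5): P = [2, 9] / [4] / [6] / [8];  Q = [1, 5] / [2] / [3] / [4]
  Insert 7 (step 6): P = [2, 7] / [4, 9] / [6] / [8];  Q = [1, 5] / [2, 6] / [3] / [4]
  Insert 1 (step 7): P = [1, 7] / [2, 9] / [4] / [6] / [8];  Q = [1, 5] / [2, 6] / [3] / [4] / [7]
  Insert 3 (step 8): P = [1, 3] / [2, 7] / [4, 9] / [6] / [8];  Q = [1, 5] / [2, 6] / [3, 8] / [4] / [7]
  Insert 5 (step 9): P = [1, 3, 5] / [2, 7] / [4, 9] / [6] / [8];  Q = [1, 5, 9] / [2, 6] / [3, 8] / [4] / [7]
Final shape: (3, 2, 2, 1, 1).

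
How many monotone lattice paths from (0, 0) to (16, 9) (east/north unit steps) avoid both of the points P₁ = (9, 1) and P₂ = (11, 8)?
Number of paths = 1527293

Inclusion–exclusion. Total paths: C(25, 16) = 2042975. Through P₁: C(10, 9)·C(15, 7) = 64350. Through P₂: C(19, 11)·C(6, 5) = 453492. Since P₁ is strictly southwest of P₂, a monotone path through both must visit P₁ then P₂; paths through both = C(10, 9)·C(9, 2)·C(6, 5) = 2160. Avoid both = 2042975 − 64350 − 453492 + 2160 = 1527293.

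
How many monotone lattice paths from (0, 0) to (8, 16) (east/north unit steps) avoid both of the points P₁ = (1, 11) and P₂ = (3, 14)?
Number of paths = 714207

Inclusion–exclusion. Total paths: C(24, 8) = 735471. Through P₁: C(12, 1)·C(12, 7) = 9504. Through P₂: C(17, 3)·C(7, 5) = 14280. Since P₁ is strictly southwest of P₂, a monotone path through both must visit P₁ then P₂; paths through both = C(12, 1)·C(5, 2)·C(7, 5) = 2520. Avoid both = 735471 − 9504 − 14280 + 2520 = 714207.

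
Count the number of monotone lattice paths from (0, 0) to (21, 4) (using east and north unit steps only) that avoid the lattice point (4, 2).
Number of paths = 10085

Total paths from (0, 0) to (21, 4): C(25, 21) = 12650. Paths through (4, 2): (paths (0, 0) → (4, 2)) × (paths (4, 2) → (21, 4)) = C(6, 4) · C(19, 17) = 15 · 171 = 2565. Avoidance count = 12650 − 2565 = 10085.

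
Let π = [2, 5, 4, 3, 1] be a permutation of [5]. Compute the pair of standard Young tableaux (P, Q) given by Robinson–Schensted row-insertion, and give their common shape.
P = [1, 3] / [2] / [4] / [5];  Q = [1, 2] / [3] / [4] / [5];  common shape = (2, 1, 1, 1)

Row-insert the values π_1, π_2, … into P one at a time, bumping the leftmost entry strictly greater than the inserted value down to the next row. The recording tableau Q records, in position (i, j), the step at which that cell was added to P.
  Insert 2 (step 1): P = [2];  Q = [1]
  Insert 5 (step 2): P = [2, 5];  Q = [1, 2]
  Insert 4 (step 3): P = [2, 4] / [5];  Q = [1, 2] / [3]
  Insert 3 (step 4): P = [2, 3] / [4] / [5];  Q = [1, 2] / [3] / [4]
  Insert 1 (step 5): P = [1, 3] / [2] / [4] / [5];  Q = [1, 2] / [3] / [4] / [5]
Final shape: (2, 1, 1, 1).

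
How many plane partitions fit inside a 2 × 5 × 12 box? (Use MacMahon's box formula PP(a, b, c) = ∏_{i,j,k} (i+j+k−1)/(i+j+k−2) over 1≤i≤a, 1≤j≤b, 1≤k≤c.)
PP(2, 5, 12) = 8836464

Evaluate the triple product over i = 1..2, j = 1..5, k = 1..12. The factors are (2/1) · (3/2) · (4/3) · (5/4) · (6/5) · (7/6) · (8/7) · (9/8) · … (120 factors total). The numerators and denominators telescope so the product is an integer; carrying out the multiplication exactly gives PP(2, 5, 12) = 8836464.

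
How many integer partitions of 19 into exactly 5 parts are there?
p(19, 5 parts) = 70

Partitions of n into exactly k parts are in bijection with partitions of n − k into at most k parts (subtract 1 from each part). So p(19, exactly 5) = p(14, parts ≤ 5). Computing via the recurrence p(m, j) = p(m, j−1) + p(m−j, j) gives 70.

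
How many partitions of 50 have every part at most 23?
p(50, parts ≤ 23) = 192496

Use the recurrence p(n, m) = p(n, m−1) + p(n−m, m): either the largest part is < m (count p(n, m−1)) or the largest part is exactly m (remove one copy of m, count p(n−m, m)). With p(0, ·) = 1 this gives p(50, parts ≤ 23) = 192496. (By conjugating Young diagrams, this also counts partitions of 50 into at most 23 parts.)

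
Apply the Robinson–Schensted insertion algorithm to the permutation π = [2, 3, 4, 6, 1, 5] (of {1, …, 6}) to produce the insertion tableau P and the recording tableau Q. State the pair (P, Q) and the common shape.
P = [1, 3, 4, 5] / [2, 6];  Q = [1, 2, 3, 4] / [5, 6];  common shape = (4, 2)

Row-insert the values π_1, π_2, … into P one at a time, bumping the leftmost entry strictly greater than the inserted value down to the next row. The recording tableau Q records, in position (i, j), the step at which that cell was added to P.
  Insert 2 (step 1): P = [2];  Q = [1]
  Insert 3 (step 2): P = [2, 3];  Q = [1, 2]
  Insert 4 (step 3): P = [2, 3, 4];  Q = [1, 2, 3]
  Insert 6 (step 4): P = [2, 3, 4, 6];  Q = [1, 2, 3, 4]
  Insert 1 (step 5): P = [1, 3, 4, 6] / [2];  Q = [1, 2, 3, 4] / [5]
  Insert 5 (step 6): P = [1, 3, 4, 5] / [2, 6];  Q = [1, 2, 3, 4] / [5, 6]
Final shape: (4, 2).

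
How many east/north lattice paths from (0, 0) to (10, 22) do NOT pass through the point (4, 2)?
Number of paths = 61058790

Total paths from (0, 0) to (10, 22): C(32, 10) = 64512240. Paths through (4, 2): (paths (0, 0) → (4, 2)) × (paths (4, 2) → (10, 22)) = C(6, 4) · C(26, 6) = 15 · 230230 = 3453450. Avoidance count = 64512240 − 3453450 = 61058790.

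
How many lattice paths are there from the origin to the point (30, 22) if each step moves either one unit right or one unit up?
Number of paths = 270533919634160

A monotone lattice path from (0, 0) to (30, 22) consists of 30 east steps and 22 north steps in some order, so it is determined by which 30 of the 52 steps are east. The count is C(52, 30) = 270533919634160.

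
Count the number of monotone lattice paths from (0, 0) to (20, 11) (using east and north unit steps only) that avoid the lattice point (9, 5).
Number of paths = 59895563

Total paths from (0, 0) to (20, 11): C(31, 20) = 84672315. Paths through (9, 5): (paths (0, 0) → (9, 5)) × (paths (9, 5) → (20, 11)) = C(14, 9) · C(17, 11) = 2002 · 12376 = 24776752. Avoidance count = 84672315 − 24776752 = 59895563.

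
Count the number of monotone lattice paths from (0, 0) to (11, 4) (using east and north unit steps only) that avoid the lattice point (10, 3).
Number of paths = 793

Total paths from (0, 0) to (11, 4): C(15, 11) = 1365. Paths through (10, 3): (paths (0, 0) → (10, 3)) × (paths (10, 3) → (11, 4)) = C(13, 10) · C(2, 1) = 286 · 2 = 572. Avoidance count = 1365 − 572 = 793.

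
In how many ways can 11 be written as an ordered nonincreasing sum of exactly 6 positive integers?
p(11, 6 parts) = 7

Partitions of n into exactly k parts ↔ partitions of n − k into at most k parts (subtract 1 from each part). For n = 11, k = 6, the partitions are: 6+1+1+1+1+1, 5+2+1+1+1+1, 4+3+1+1+1+1, 4+2+2+1+1+1, 3+3+2+1+1+1, 3+2+2+2+1+1, 2+2+2+2+2+1. Count = 7.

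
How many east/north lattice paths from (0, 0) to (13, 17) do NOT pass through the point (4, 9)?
Number of paths = 102378200

Total paths from (0, 0) to (13, 17): C(30, 13) = 119759850. Paths through (4, 9): (paths (0, 0) → (4, 9)) × (paths (4, 9) → (13, 17)) = C(13, 4) · C(17, 9) = 715 · 24310 = 17381650. Avoidance count = 119759850 − 17381650 = 102378200.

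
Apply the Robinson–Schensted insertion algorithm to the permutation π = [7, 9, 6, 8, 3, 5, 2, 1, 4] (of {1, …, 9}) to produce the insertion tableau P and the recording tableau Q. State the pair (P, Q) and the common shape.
P = [1, 4] / [2, 5] / [3, 8] / [6, 9] / [7];  Q = [1, 2] / [3, 4] / [5, 6] / [7, 9] / [8];  common shape = (2, 2, 2, 2, 1)

Row-insert the values π_1, π_2, … into P one at a time, bumping the leftmost entry strictly greater than the inserted value down to the next row. The recording tableau Q records, in position (i, j), the step at which that cell was added to P.
  Insert 7 (step 1): P = [7];  Q = [1]
  Insert 9 (step 2): P = [7, 9];  Q = [1, 2]
  Insert 6 (step 3): P = [6, 9] / [7];  Q = [1, 2] / [3]
  Insert 8 (step 4): P = [6, 8] / [7, 9];  Q = [1, 2] / [3, 4]
  Insert 3 (step 5): P = [3, 8] / [6, 9] / [7];  Q = [1, 2] / [3, 4] / [5]
  Insert 5 (step 6): P = [3, 5] / [6, 8] / [7, 9];  Q = [1, 2] / [3, 4] / [5, 6]
  Insert 2 (step 7): P = [2, 5] / [3, 8] / [6, 9] / [7];  Q = [1, 2] / [3, 4] / [5, 6] / [7]
  Insert 1 (step 8): P = [1, 5] / [2, 8] / [3, 9] / [6] / [7];  Q = [1, 2] / [3, 4] / [5, 6] / [7] / [8]
  Insert 4 (step 9): P = [1, 4] / [2, 5] / [3, 8] / [6, 9] / [7];  Q = [1, 2] / [3, 4] / [5, 6] / [7, 9] / [8]
Final shape: (2, 2, 2, 2, 1).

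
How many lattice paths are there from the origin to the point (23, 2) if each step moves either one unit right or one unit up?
Number of paths = 300

A monotone lattice path from (0, 0) to (23, 2) consists of 23 east steps and 2 north steps in some order, so it is determined by which 23 of the 25 steps are east. The count is C(25, 23) = 300.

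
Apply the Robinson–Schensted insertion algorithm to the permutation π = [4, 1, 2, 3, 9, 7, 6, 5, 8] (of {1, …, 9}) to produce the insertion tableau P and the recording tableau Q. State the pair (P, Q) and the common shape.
P = [1, 2, 3, 5, 8] / [4, 6] / [7] / [9];  Q = [1, 3, 4, 5, 9] / [2, 6] / [7] / [8];  common shape = (5, 2, 1, 1)

Row-insert the values π_1, π_2, … into P one at a time, bumping the leftmost entry strictly greater than the inserted value down to the next row. The recording tableau Q records, in position (i, j), the step at which that cell was added to P.
  Insert 4 (step 1): P = [4];  Q = [1]
  Insert 1 (step 2): P = [1] / [4];  Q = [1] / [2]
  Insert 2 (step 3): P = [1, 2] / [4];  Q = [1, 3] / [2]
  Insert 3 (step 4): P = [1, 2, 3] / [4];  Q = [1, 3, 4] / [2]
  Insert 9 (step 5): P = [1, 2, 3, 9] / [4];  Q = [1, 3, 4, 5] / [2]
  Insert 7 (step 6): P = [1, 2, 3, 7] / [4, 9];  Q = [1, 3, 4, 5] / [2, 6]
  Insert 6 (step 7): P = [1, 2, 3, 6] / [4, 7] / [9];  Q = [1, 3, 4, 5] / [2, 6] / [7]
  Insert 5 (step 8): P = [1, 2, 3, 5] / [4, 6] / [7] / [9];  Q = [1, 3, 4, 5] / [2, 6] / [7] / [8]
  Insert 8 (step 9): P = [1, 2, 3, 5, 8] / [4, 6] / [7] / [9];  Q = [1, 3, 4, 5, 9] / [2, 6] / [7] / [8]
Final shape: (5, 2, 1, 1).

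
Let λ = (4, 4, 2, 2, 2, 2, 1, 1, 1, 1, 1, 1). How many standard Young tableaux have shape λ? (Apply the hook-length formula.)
# SYT of shape (4, 4, 2, 2, 2, 2, 1, 1, 1, 1, 1, 1) = 58198140

Hook-length formula: f^λ = n! / Π hook(c), product over all cells c of the Young diagram. For λ = (4, 4, 2, 2, 2, 2, 1, 1, 1, 1, 1, 1), n = 22 boxes. Hook lengths by row (left-to-right, top-to-bottom): [15, 8, 3, 2]; [14, 7, 2, 1]; [11, 4]; [10, 3]; [9, 2]; [8, 1]; [6]; [5]; [4]; [3]; [2]; [1]. Product of hooks = 19313344512000. So f^λ = 22! / 19313344512000 = 1124000727777607680000 / 19313344512000 = 58198140.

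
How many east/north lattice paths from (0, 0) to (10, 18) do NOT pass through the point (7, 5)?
Number of paths = 12679590

Total paths from (0, 0) to (10, 18): C(28, 10) = 13123110. Paths through (7, 5): (paths (0, 0) → (7, 5)) × (paths (7, 5) → (10, 18)) = C(12, 7) · C(16, 3) = 792 · 560 = 443520. Avoidance count = 13123110 − 443520 = 12679590.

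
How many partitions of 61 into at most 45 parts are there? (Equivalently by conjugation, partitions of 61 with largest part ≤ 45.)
p(61, parts ≤ 45) = 1120821

Use the recurrence p(n, m) = p(n, m−1) + p(n−m, m): either the largest part is < m (count p(n, m−1)) or the largest part is exactly m (remove one copy of m, count p(n−m, m)). With p(0, ·) = 1 this gives p(61, parts ≤ 45) = 1120821. (By conjugating Young diagrams, this also counts partitions of 61 into at most 45 parts.)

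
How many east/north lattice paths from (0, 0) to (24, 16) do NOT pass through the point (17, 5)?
Number of paths = 62014048434

Total paths from (0, 0) to (24, 16): C(40, 24) = 62852101650. Paths through (17, 5): (paths (0, 0) → (17, 5)) × (paths (17, 5) → (24, 16)) = C(22, 17) · C(18, 7) = 26334 · 31824 = 838053216. Avoidance count = 62852101650 − 838053216 = 62014048434.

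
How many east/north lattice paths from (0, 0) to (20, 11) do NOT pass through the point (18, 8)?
Number of paths = 69049565

Total paths from (0, 0) to (20, 11): C(31, 20) = 84672315. Paths through (18, 8): (paths (0, 0) → (18, 8)) × (paths (18, 8) → (20, 11)) = C(26, 18) · C(5, 2) = 1562275 · 10 = 15622750. Avoidance count = 84672315 − 15622750 = 69049565.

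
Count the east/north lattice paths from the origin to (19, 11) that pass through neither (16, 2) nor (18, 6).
Number of paths = 53799834

Inclusion–exclusion. Total paths: C(30, 19) = 54627300. Through P₁: C(18, 16)·C(12, 3) = 33660. Through P₂: C(24, 18)·C(6, 1) = 807576. Since P₁ is strictly southwest of P₂, a monotone path through both must visit P₁ then P₂; paths through both = C(18, 16)·C(6, 2)·C(6, 1) = 13770. Avoid both = 54627300 − 33660 − 807576 + 13770 = 53799834.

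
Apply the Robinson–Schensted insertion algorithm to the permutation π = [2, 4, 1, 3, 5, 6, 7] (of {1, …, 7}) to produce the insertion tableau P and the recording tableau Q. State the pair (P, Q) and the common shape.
P = [1, 3, 5, 6, 7] / [2, 4];  Q = [1, 2, 5, 6, 7] / [3, 4];  common shape = (5, 2)

Row-insert the values π_1, π_2, … into P one at a time, bumping the leftmost entry strictly greater than the inserted value down to the next row. The recording tableau Q records, in position (i, j), the step at which that cell was added to P.
  Insert 2 (step 1): P = [2];  Q = [1]
  Insert 4 (step 2): P = [2, 4];  Q = [1, 2]
  Insert 1 (step 3): P = [1, 4] / [2];  Q = [1, 2] / [3]
  Insert 3 (step 4): P = [1, 3] / [2, 4];  Q = [1, 2] / [3, 4]
  Insert 5 (step 5): P = [1, 3, 5] / [2, 4];  Q = [1, 2, 5] / [3, 4]
  Insert 6 (step 6): P = [1, 3, 5, 6] / [2, 4];  Q = [1, 2, 5, 6] / [3, 4]
  Insert 7 (step 7): P = [1, 3, 5, 6, 7] / [2, 4];  Q = [1, 2, 5, 6, 7] / [3, 4]
Final shape: (5, 2).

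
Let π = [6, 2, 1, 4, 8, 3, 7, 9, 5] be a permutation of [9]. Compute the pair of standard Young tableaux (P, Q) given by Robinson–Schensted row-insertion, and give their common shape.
P = [1, 3, 5, 9] / [2, 4, 7] / [6, 8];  Q = [1, 4, 5, 8] / [2, 6, 7] / [3, 9];  common shape = (4, 3, 2)

Row-insert the values π_1, π_2, … into P one at a time, bumping the leftmost entry strictly greater than the inserted value down to the next row. The recording tableau Q records, in position (i, j), the step at which that cell was added to P.
  Insert 6 (step 1): P = [6];  Q = [1]
  Insert 2 (step 2): P = [2] / [6];  Q = [1] / [2]
  Insert 1 (step 3): P = [1] / [2] / [6];  Q = [1] / [2] / [3]
  Insert 4 (step 4): P = [1, 4] / [2] / [6];  Q = [1, 4] / [2] / [3]
  Insert 8 (step 5): P = [1, 4, 8] / [2] / [6];  Q = [1, 4, 5] / [2] / [3]
  Insert 3 (step 6): P = [1, 3, 8] / [2, 4] / [6];  Q = [1, 4, 5] / [2, 6] / [3]
  Insert 7 (step 7): P = [1, 3, 7] / [2, 4, 8] / [6];  Q = [1, 4, 5] / [2, 6, 7] / [3]
  Insert 9 (step 8): P = [1, 3, 7, 9] / [2, 4, 8] / [6];  Q = [1, 4, 5, 8] / [2, 6, 7] / [3]
  Insert 5 (step 9): P = [1, 3, 5, 9] / [2, 4, 7] / [6, 8];  Q = [1, 4, 5, 8] / [2, 6, 7] / [3, 9]
Final shape: (4, 3, 2).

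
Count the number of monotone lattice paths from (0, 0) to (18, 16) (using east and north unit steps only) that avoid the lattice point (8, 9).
Number of paths = 1731180550

Total paths from (0, 0) to (18, 16): C(34, 18) = 2203961430. Paths through (8, 9): (paths (0, 0) → (8, 9)) × (paths (8, 9) → (18, 16)) = C(17, 8) · C(17, 10) = 24310 · 19448 = 472780880. Avoidance count = 2203961430 − 472780880 = 1731180550.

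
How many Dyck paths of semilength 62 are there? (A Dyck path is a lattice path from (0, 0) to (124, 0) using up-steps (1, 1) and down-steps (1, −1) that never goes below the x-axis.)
C_62 = 24139737743045626825711458546273312

These Dyck paths are counted by the Catalan number C_n = (1/(n + 1)) · C(2n, n). For n = 62: C_62 = (1/63) · C(124, 62) = 1520803477811874490019821888415218656/63 = 24139737743045626825711458546273312.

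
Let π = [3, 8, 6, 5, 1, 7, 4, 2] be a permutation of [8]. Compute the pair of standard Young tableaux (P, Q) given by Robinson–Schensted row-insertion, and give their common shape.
P = [1, 2, 7] / [3, 4] / [5] / [6] / [8];  Q = [1, 2, 6] / [3, 7] / [4] / [5] / [8];  common shape = (3, 2, 1, 1, 1)

Row-insert the values π_1, π_2, … into P one at a time, bumping the leftmost entry strictly greater than the inserted value down to the next row. The recording tableau Q records, in position (i, j), the step at which that cell was added to P.
  Insert 3 (step 1): P = [3];  Q = [1]
  Insert 8 (step 2): P = [3, 8];  Q = [1, 2]
  Insert 6 (step 3): P = [3, 6] / [8];  Q = [1, 2] / [3]
  Insert 5 (step 4): P = [3, 5] / [6] / [8];  Q = [1, 2] / [3] / [4]
  Insert 1 (step 5): P = [1, 5] / [3] / [6] / [8];  Q = [1, 2] / [3] / [4] / [5]
  Insert 7 (step 6): P = [1, 5, 7] / [3] / [6] / [8];  Q = [1, 2, 6] / [3] / [4] / [5]
  Insert 4 (step 7): P = [1, 4, 7] / [3, 5] / [6] / [8];  Q = [1, 2, 6] / [3, 7] / [4] / [5]
  Insert 2 (step 8): P = [1, 2, 7] / [3, 4] / [5] / [6] / [8];  Q = [1, 2, 6] / [3, 7] / [4] / [5] / [8]
Final shape: (3, 2, 1, 1, 1).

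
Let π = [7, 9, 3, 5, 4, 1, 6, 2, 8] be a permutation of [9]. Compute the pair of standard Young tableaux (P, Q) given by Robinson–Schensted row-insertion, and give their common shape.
P = [1, 2, 6, 8] / [3, 4] / [5, 9] / [7];  Q = [1, 2, 7, 9] / [3, 4] / [5, 8] / [6];  common shape = (4, 2, 2, 1)

Row-insert the values π_1, π_2, … into P one at a time, bumping the leftmost entry strictly greater than the inserted value down to the next row. The recording tableau Q records, in position (i, j), the step at which that cell was added to P.
  Insert 7 (step 1): P = [7];  Q = [1]
  Insert 9 (step 2): P = [7, 9];  Q = [1, 2]
  Insert 3 (step 3): P = [3, 9] / [7];  Q = [1, 2] / [3]
  Insert 5 (step 4): P = [3, 5] / [7, 9];  Q = [1, 2] / [3, 4]
  Insert 4 (step 5): P = [3, 4] / [5, 9] / [7];  Q = [1, 2] / [3, 4] / [5]
  Insert 1 (step 6): P = [1, 4] / [3, 9] / [5] / [7];  Q = [1, 2] / [3, 4] / [5] / [6]
  Insert 6 (step 7): P = [1, 4, 6] / [3, 9] / [5] / [7];  Q = [1, 2, 7] / [3, 4] / [5] / [6]
  Insert 2 (step 8): P = [1, 2, 6] / [3, 4] / [5, 9] / [7];  Q = [1, 2, 7] / [3, 4] / [5, 8] / [6]
  Insert 8 (step 9): P = [1, 2, 6, 8] / [3, 4] / [5, 9] / [7];  Q = [1, 2, 7, 9] / [3, 4] / [5, 8] / [6]
Final shape: (4, 2, 2, 1).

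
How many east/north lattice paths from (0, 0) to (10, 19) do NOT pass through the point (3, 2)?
Number of paths = 16568970

Total paths from (0, 0) to (10, 19): C(29, 10) = 20030010. Paths through (3, 2): (paths (0, 0) → (3, 2)) × (paths (3, 2) → (10, 19)) = C(5, 3) · C(24, 7) = 10 · 346104 = 3461040. Avoidance count = 20030010 − 3461040 = 16568970.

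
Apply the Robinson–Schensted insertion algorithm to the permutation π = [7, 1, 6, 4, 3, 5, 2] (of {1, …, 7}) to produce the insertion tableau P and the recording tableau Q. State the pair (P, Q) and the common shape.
P = [1, 2, 5] / [3] / [4] / [6] / [7];  Q = [1, 3, 6] / [2] / [4] / [5] / [7];  common shape = (3, 1, 1, 1, 1)

Row-insert the values π_1, π_2, … into P one at a time, bumping the leftmost entry strictly greater than the inserted value down to the next row. The recording tableau Q records, in position (i, j), the step at which that cell was added to P.
  Insert 7 (step 1): P = [7];  Q = [1]
  Insert 1 (step 2): P = [1] / [7];  Q = [1] / [2]
  Insert 6 (step 3): P = [1, 6] / [7];  Q = [1, 3] / [2]
  Insert 4 (step 4): P = [1, 4] / [6] / [7];  Q = [1, 3] / [2] / [4]
  Insert 3 (step 5): P = [1, 3] / [4] / [6] / [7];  Q = [1, 3] / [2] / [4] / [5]
  Insert 5 (step 6): P = [1, 3, 5] / [4] / [6] / [7];  Q = [1, 3, 6] / [2] / [4] / [5]
  Insert 2 (step 7): P = [1, 2, 5] / [3] / [4] / [6] / [7];  Q = [1, 3, 6] / [2] / [4] / [5] / [7]
Final shape: (3, 1, 1, 1, 1).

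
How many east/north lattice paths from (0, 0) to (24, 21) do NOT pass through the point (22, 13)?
Number of paths = 3707220549150

Total paths from (0, 0) to (24, 21): C(45, 24) = 3773655750150. Paths through (22, 13): (paths (0, 0) → (22, 13)) × (paths (22, 13) → (24, 21)) = C(35, 22) · C(10, 2) = 1476337800 · 45 = 66435201000. Avoidance count = 3773655750150 − 66435201000 = 3707220549150.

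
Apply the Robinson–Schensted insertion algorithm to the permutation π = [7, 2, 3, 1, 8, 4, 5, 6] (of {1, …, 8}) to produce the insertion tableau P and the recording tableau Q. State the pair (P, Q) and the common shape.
P = [1, 3, 4, 5, 6] / [2, 8] / [7];  Q = [1, 3, 5, 7, 8] / [2, 6] / [4];  common shape = (5, 2, 1)

Row-insert the values π_1, π_2, … into P one at a time, bumping the leftmost entry strictly greater than the inserted value down to the next row. The recording tableau Q records, in position (i, j), the step at which that cell was added to P.
  Insert 7 (step 1): P = [7];  Q = [1]
  Insert 2 (step 2): P = [2] / [7];  Q = [1] / [2]
  Insert 3 (step 3): P = [2, 3] / [7];  Q = [1, 3] / [2]
  Insert 1 (step 4): P = [1, 3] / [2] / [7];  Q = [1, 3] / [2] / [4]
  Insert 8 (step 5): P = [1, 3, 8] / [2] / [7];  Q = [1, 3, 5] / [2] / [4]
  Insert 4 (step 6): P = [1, 3, 4] / [2, 8] / [7];  Q = [1, 3, 5] / [2, 6] / [4]
  Insert 5 (step 7): P = [1, 3, 4, 5] / [2, 8] / [7];  Q = [1, 3, 5, 7] / [2, 6] / [4]
  Insert 6 (step 8): P = [1, 3, 4, 5, 6] / [2, 8] / [7];  Q = [1, 3, 5, 7, 8] / [2, 6] / [4]
Final shape: (5, 2, 1).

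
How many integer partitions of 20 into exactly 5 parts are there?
p(20, 5 parts) = 84

Partitions of n into exactly k parts are in bijection with partitions of n − k into at most k parts (subtract 1 from each part). So p(20, exactly 5) = p(15, parts ≤ 5). Computing via the recurrence p(m, j) = p(m, j−1) + p(m−j, j) gives 84.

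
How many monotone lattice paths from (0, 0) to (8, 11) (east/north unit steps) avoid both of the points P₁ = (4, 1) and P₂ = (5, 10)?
Number of paths = 58765

Inclusion–exclusion. Total paths: C(19, 8) = 75582. Through P₁: C(5, 4)·C(14, 4) = 5005. Through P₂: C(15, 5)·C(4, 3) = 12012. Since P₁ is strictly southwest of P₂, a monotone path through both must visit P₁ then P₂; paths through both = C(5, 4)·C(10, 1)·C(4, 3) = 200. Avoid both = 75582 − 5005 − 12012 + 200 = 58765.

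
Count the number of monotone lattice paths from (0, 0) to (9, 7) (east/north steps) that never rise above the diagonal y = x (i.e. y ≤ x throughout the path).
Number of paths = 3432

By the reflection principle (André's argument), the number of monotone paths to (9, 7) with n ≤ m that never go above y = x is C(16, 9) − C(16, 10) = 11440 − 8008 = 3432.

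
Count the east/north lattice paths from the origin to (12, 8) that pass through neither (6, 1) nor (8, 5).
Number of paths = 72588

Inclusion–exclusion. Total paths: C(20, 12) = 125970. Through P₁: C(7, 6)·C(13, 6) = 12012. Through P₂: C(13, 8)·C(7, 4) = 45045. Since P₁ is strictly southwest of P₂, a monotone path through both must visit P₁ then P₂; paths through both = C(7, 6)·C(6, 2)·C(7, 4) = 3675. Avoid both = 125970 − 12012 − 45045 + 3675 = 72588.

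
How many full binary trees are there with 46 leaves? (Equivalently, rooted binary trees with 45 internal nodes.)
C_45 = 2257117854077248073253720

These full binary trees are counted by the Catalan number C_n = (1/(n + 1)) · C(2n, n). For n = 45: C_45 = (1/46) · C(90, 45) = 103827421287553411369671120/46 = 2257117854077248073253720.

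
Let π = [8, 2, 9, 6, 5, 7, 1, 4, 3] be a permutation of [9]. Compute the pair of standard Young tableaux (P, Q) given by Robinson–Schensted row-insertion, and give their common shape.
P = [1, 3, 7] / [2, 4] / [5, 9] / [6] / [8];  Q = [1, 3, 6] / [2, 4] / [5, 8] / [7] / [9];  common shape = (3, 2, 2, 1, 1)

Row-insert the values π_1, π_2, … into P one at a time, bumping the leftmost entry strictly greater than the inserted value down to the next row. The recording tableau Q records, in position (i, j), the step at which that cell was added to P.
  Insert 8 (step 1): P = [8];  Q = [1]
  Insert 2 (step 2): P = [2] / [8];  Q = [1] / [2]
  Insert 9 (step 3): P = [2, 9] / [8];  Q = [1, 3] / [2]
  Insert 6 (step 4): P = [2, 6] / [8, 9];  Q = [1, 3] / [2, 4]
  Insert 5 (step 5): P = [2, 5] / [6, 9] / [8];  Q = [1, 3] / [2, 4] / [5]
  Insert 7 (step 6): P = [2, 5, 7] / [6, 9] / [8];  Q = [1, 3, 6] / [2, 4] / [5]
  Insert 1 (step 7): P = [1, 5, 7] / [2, 9] / [6] / [8];  Q = [1, 3, 6] / [2, 4] / [5] / [7]
  Insert 4 (step 8): P = [1, 4, 7] / [2, 5] / [6, 9] / [8];  Q = [1, 3, 6] / [2, 4] / [5, 8] / [7]
  Insert 3 (step 9): P = [1, 3, 7] / [2, 4] / [5, 9] / [6] / [8];  Q = [1, 3, 6] / [2, 4] / [5, 8] / [7] / [9]
Final shape: (3, 2, 2, 1, 1).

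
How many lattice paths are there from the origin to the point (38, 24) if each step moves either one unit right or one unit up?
Number of paths = 96977332473382725

A monotone lattice path from (0, 0) to (38, 24) consists of 38 east steps and 24 north steps in some order, so it is determined by which 38 of the 62 steps are east. The count is C(62, 38) = 96977332473382725.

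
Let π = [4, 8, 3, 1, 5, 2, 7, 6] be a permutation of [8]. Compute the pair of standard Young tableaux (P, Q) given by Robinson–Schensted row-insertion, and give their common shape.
P = [1, 2, 6] / [3, 5, 7] / [4, 8];  Q = [1, 2, 7] / [3, 5, 8] / [4, 6];  common shape = (3, 3, 2)

Row-insert the values π_1, π_2, … into P one at a time, bumping the leftmost entry strictly greater than the inserted value down to the next row. The recording tableau Q records, in position (i, j), the step at which that cell was added to P.
  Insert 4 (step 1): P = [4];  Q = [1]
  Insert 8 (step 2): P = [4, 8];  Q = [1, 2]
  Insert 3 (step 3): P = [3, 8] / [4];  Q = [1, 2] / [3]
  Insert 1 (step 4): P = [1, 8] / [3] / [4];  Q = [1, 2] / [3] / [4]
  Insert 5 (step 5): P = [1, 5] / [3, 8] / [4];  Q = [1, 2] / [3, 5] / [4]
  Insert 2 (step 6): P = [1, 2] / [3, 5] / [4, 8];  Q = [1, 2] / [3, 5] / [4, 6]
  Insert 7 (step 7): P = [1, 2, 7] / [3, 5] / [4, 8];  Q = [1, 2, 7] / [3, 5] / [4, 6]
  Insert 6 (step 8): P = [1, 2, 6] / [3, 5, 7] / [4, 8];  Q = [1, 2, 7] / [3, 5, 8] / [4, 6]
Final shape: (3, 3, 2).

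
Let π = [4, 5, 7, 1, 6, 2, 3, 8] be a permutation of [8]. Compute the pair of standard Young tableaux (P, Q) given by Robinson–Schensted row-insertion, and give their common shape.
P = [1, 2, 3, 8] / [4, 5, 6] / [7];  Q = [1, 2, 3, 8] / [4, 5, 7] / [6];  common shape = (4, 3, 1)

Row-insert the values π_1, π_2, … into P one at a time, bumping the leftmost entry strictly greater than the inserted value down to the next row. The recording tableau Q records, in position (i, j), the step at which that cell was added to P.
  Insert 4 (step 1): P = [4];  Q = [1]
  Insert 5 (step 2): P = [4, 5];  Q = [1, 2]
  Insert 7 (step 3): P = [4, 5, 7];  Q = [1, 2, 3]
  Insert 1 (step 4): P = [1, 5, 7] / [4];  Q = [1, 2, 3] / [4]
  Insert 6 (step 5): P = [1, 5, 6] / [4, 7];  Q = [1, 2, 3] / [4, 5]
  Insert 2 (step 6): P = [1, 2, 6] / [4, 5] / [7];  Q = [1, 2, 3] / [4, 5] / [6]
  Insert 3 (step 7): P = [1, 2, 3] / [4, 5, 6] / [7];  Q = [1, 2, 3] / [4, 5, 7] / [6]
  Insert 8 (step 8): P = [1, 2, 3, 8] / [4, 5, 6] / [7];  Q = [1, 2, 3, 8] / [4, 5, 7] / [6]
Final shape: (4, 3, 1).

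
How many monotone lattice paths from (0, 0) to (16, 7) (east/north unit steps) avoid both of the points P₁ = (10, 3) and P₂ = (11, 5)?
Number of paths = 111387

Inclusion–exclusion. Total paths: C(23, 16) = 245157. Through P₁: C(13, 10)·C(10, 6) = 60060. Through P₂: C(16, 11)·C(7, 5) = 91728. Since P₁ is strictly southwest of P₂, a monotone path through both must visit P₁ then P₂; paths through both = C(13, 10)·C(3, 1)·C(7, 5) = 18018. Avoid both = 245157 − 60060 − 91728 + 18018 = 111387.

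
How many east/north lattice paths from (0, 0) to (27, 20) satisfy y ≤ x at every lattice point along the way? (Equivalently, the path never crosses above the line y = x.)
Number of paths = 2789279908316

By the reflection principle (André's argument), the number of monotone paths to (27, 20) with n ≤ m that never go above y = x is C(47, 27) − C(47, 28) = 9762479679106 − 6973199770790 = 2789279908316.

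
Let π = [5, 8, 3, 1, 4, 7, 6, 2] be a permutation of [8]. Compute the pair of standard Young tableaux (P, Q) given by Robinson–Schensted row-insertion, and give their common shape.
P = [1, 2, 6] / [3, 4] / [5, 7] / [8];  Q = [1, 2, 6] / [3, 5] / [4, 7] / [8];  common shape = (3, 2, 2, 1)

Row-insert the values π_1, π_2, … into P one at a time, bumping the leftmost entry strictly greater than the inserted value down to the next row. The recording tableau Q records, in position (i, j), the step at which that cell was added to P.
  Insert 5 (step 1): P = [5];  Q = [1]
  Insert 8 (step 2): P = [5, 8];  Q = [1, 2]
  Insert 3 (step 3): P = [3, 8] / [5];  Q = [1, 2] / [3]
  Insert 1 (step 4): P = [1, 8] / [3] / [5];  Q = [1, 2] / [3] / [4]
  Insert 4 (step 5): P = [1, 4] / [3, 8] / [5];  Q = [1, 2] / [3, 5] / [4]
  Insert 7 (step 6): P = [1, 4, 7] / [3, 8] / [5];  Q = [1, 2, 6] / [3, 5] / [4]
  Insert 6 (step 7): P = [1, 4, 6] / [3, 7] / [5, 8];  Q = [1, 2, 6] / [3, 5] / [4, 7]
  Insert 2 (step 8): P = [1, 2, 6] / [3, 4] / [5, 7] / [8];  Q = [1, 2, 6] / [3, 5] / [4, 7] / [8]
Final shape: (3, 2, 2, 1).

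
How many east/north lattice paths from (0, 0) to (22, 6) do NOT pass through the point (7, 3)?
Number of paths = 278820

Total paths from (0, 0) to (22, 6): C(28, 22) = 376740. Paths through (7, 3): (paths (0, 0) → (7, 3)) × (paths (7, 3) → (22, 6)) = C(10, 7) · C(18, 15) = 120 · 816 = 97920. Avoidance count = 376740 − 97920 = 278820.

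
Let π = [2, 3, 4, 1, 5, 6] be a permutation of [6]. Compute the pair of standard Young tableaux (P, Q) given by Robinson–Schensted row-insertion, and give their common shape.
P = [1, 3, 4, 5, 6] / [2];  Q = [1, 2, 3, 5, 6] / [4];  common shape = (5, 1)

Row-insert the values π_1, π_2, … into P one at a time, bumping the leftmost entry strictly greater than the inserted value down to the next row. The recording tableau Q records, in position (i, j), the step at which that cell was added to P.
  Insert 2 (step 1): P = [2];  Q = [1]
  Insert 3 (step 2): P = [2, 3];  Q = [1, 2]
  Insert 4 (step 3): P = [2, 3, 4];  Q = [1, 2, 3]
  Insert 1 (step 4): P = [1, 3, 4] / [2];  Q = [1, 2, 3] / [4]
  Insert 5 (step 5): P = [1, 3, 4, 5] / [2];  Q = [1, 2, 3, 5] / [4]
  Insert 6 (step 6): P = [1, 3, 4, 5, 6] / [2];  Q = [1, 2, 3, 5, 6] / [4]
Final shape: (5, 1).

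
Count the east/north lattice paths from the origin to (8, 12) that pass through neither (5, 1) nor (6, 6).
Number of paths = 98922

Inclusion–exclusion. Total paths: C(20, 8) = 125970. Through P₁: C(6, 5)·C(14, 3) = 2184. Through P₂: C(12, 6)·C(8, 2) = 25872. Since P₁ is strictly southwest of P₂, a monotone path through both must visit P₁ then P₂; paths through both = C(6, 5)·C(6, 1)·C(8, 2) = 1008. Avoid both = 125970 − 2184 − 25872 + 1008 = 98922.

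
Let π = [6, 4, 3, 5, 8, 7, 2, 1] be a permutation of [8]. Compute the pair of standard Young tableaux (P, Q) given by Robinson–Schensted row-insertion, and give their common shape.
P = [1, 5, 7] / [2, 8] / [3] / [4] / [6];  Q = [1, 4, 5] / [2, 6] / [3] / [7] / [8];  common shape = (3, 2, 1, 1, 1)

Row-insert the values π_1, π_2, … into P one at a time, bumping the leftmost entry strictly greater than the inserted value down to the next row. The recording tableau Q records, in position (i, j), the step at which that cell was added to P.
  Insert 6 (step 1): P = [6];  Q = [1]
  Insert 4 (step 2): P = [4] / [6];  Q = [1] / [2]
  Insert 3 (step 3): P = [3] / [4] / [6];  Q = [1] / [2] / [3]
  Insert 5 (step 4): P = [3, 5] / [4] / [6];  Q = [1, 4] / [2] / [3]
  Insert 8 (step 5): P = [3, 5, 8] / [4] / [6];  Q = [1, 4, 5] / [2] / [3]
  Insert 7 (step 6): P = [3, 5, 7] / [4, 8] / [6];  Q = [1, 4, 5] / [2, 6] / [3]
  Insert 2 (step 7): P = [2, 5, 7] / [3, 8] / [4] / [6];  Q = [1, 4, 5] / [2, 6] / [3] / [7]
  Insert 1 (step 8): P = [1, 5, 7] / [2, 8] / [3] / [4] / [6];  Q = [1, 4, 5] / [2, 6] / [3] / [7] / [8]
Final shape: (3, 2, 1, 1, 1).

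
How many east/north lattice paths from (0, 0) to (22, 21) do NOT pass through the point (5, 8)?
Number of paths = 897918554910

Total paths from (0, 0) to (22, 21): C(43, 22) = 1052049481860. Paths through (5, 8): (paths (0, 0) → (5, 8)) × (paths (5, 8) → (22, 21)) = C(13, 5) · C(30, 17) = 1287 · 119759850 = 154130926950. Avoidance count = 1052049481860 − 154130926950 = 897918554910.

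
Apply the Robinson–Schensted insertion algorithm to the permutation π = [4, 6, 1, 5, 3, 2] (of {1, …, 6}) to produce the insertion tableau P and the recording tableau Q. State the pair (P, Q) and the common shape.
P = [1, 2] / [3, 5] / [4] / [6];  Q = [1, 2] / [3, 4] / [5] / [6];  common shape = (2, 2, 1, 1)

Row-insert the values π_1, π_2, … into P one at a time, bumping the leftmost entry strictly greater than the inserted value down to the next row. The recording tableau Q records, in position (i, j), the step at which that cell was added to P.
  Insert 4 (step 1): P = [4];  Q = [1]
  Insert 6 (step 2): P = [4, 6];  Q = [1, 2]
  Insert 1 (step 3): P = [1, 6] / [4];  Q = [1, 2] / [3]
  Insert 5 (step 4): P = [1, 5] / [4, 6];  Q = [1, 2] / [3, 4]
  Insert 3 (step 5): P = [1, 3] / [4, 5] / [6];  Q = [1, 2] / [3, 4] / [5]
  Insert 2 (step 6): P = [1, 2] / [3, 5] / [4] / [6];  Q = [1, 2] / [3, 4] / [5] / [6]
Final shape: (2, 2, 1, 1).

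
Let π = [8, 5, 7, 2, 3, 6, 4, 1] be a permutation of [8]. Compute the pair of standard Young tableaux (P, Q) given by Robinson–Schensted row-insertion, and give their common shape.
P = [1, 3, 4] / [2, 6] / [5] / [7] / [8];  Q = [1, 3, 6] / [2, 5] / [4] / [7] / [8];  common shape = (3, 2, 1, 1, 1)

Row-insert the values π_1, π_2, … into P one at a time, bumping the leftmost entry strictly greater than the inserted value down to the next row. The recording tableau Q records, in position (i, j), the step at which that cell was added to P.
  Insert 8 (step 1): P = [8];  Q = [1]
  Insert 5 (step 2): P = [5] / [8];  Q = [1] / [2]
  Insert 7 (step 3): P = [5, 7] / [8];  Q = [1, 3] / [2]
  Insert 2 (step 4): P = [2, 7] / [5] / [8];  Q = [1, 3] / [2] / [4]
  Insert 3 (step 5): P = [2, 3] / [5, 7] / [8];  Q = [1, 3] / [2, 5] / [4]
  Insert 6 (step 6): P = [2, 3, 6] / [5, 7] / [8];  Q = [1, 3, 6] / [2, 5] / [4]
  Insert 4 (step 7): P = [2, 3, 4] / [5, 6] / [7] / [8];  Q = [1, 3, 6] / [2, 5] / [4] / [7]
  Insert 1 (step 8): P = [1, 3, 4] / [2, 6] / [5] / [7] / [8];  Q = [1, 3, 6] / [2, 5] / [4] / [7] / [8]
Final shape: (3, 2, 1, 1, 1).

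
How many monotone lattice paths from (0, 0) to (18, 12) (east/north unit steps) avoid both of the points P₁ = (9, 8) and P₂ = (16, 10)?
Number of paths = 42492125

Inclusion–exclusion. Total paths: C(30, 18) = 86493225. Through P₁: C(17, 9)·C(13, 9) = 17381650. Through P₂: C(26, 16)·C(4, 2) = 31870410. Since P₁ is strictly southwest of P₂, a monotone path through both must visit P₁ then P₂; paths through both = C(17, 9)·C(9, 7)·C(4, 2) = 5250960. Avoid both = 86493225 − 17381650 − 31870410 + 5250960 = 42492125.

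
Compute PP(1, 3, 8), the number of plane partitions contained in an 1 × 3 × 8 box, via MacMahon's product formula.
PP(1, 3, 8) = 165

Evaluate the triple product over i = 1..1, j = 1..3, k = 1..8. The factors are (2/1) · (3/2) · (4/3) · (5/4) · (6/5) · (7/6) · (8/7) · (9/8) · … (24 factors total). The numerators and denominators telescope so the product is an integer; carrying out the multiplication exactly gives PP(1, 3, 8) = 165.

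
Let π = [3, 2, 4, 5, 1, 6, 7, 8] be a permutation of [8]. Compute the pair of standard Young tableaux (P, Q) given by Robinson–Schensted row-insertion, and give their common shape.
P = [1, 4, 5, 6, 7, 8] / [2] / [3];  Q = [1, 3, 4, 6, 7, 8] / [2] / [5];  common shape = (6, 1, 1)

Row-insert the values π_1, π_2, … into P one at a time, bumping the leftmost entry strictly greater than the inserted value down to the next row. The recording tableau Q records, in position (i, j), the step at which that cell was added to P.
  Insert 3 (step 1): P = [3];  Q = [1]
  Insert 2 (step 2): P = [2] / [3];  Q = [1] / [2]
  Insert 4 (step 3): P = [2, 4] / [3];  Q = [1, 3] / [2]
  Insert 5 (step 4): P = [2, 4, 5] / [3];  Q = [1, 3, 4] / [2]
  Insert 1 (step 5): P = [1, 4, 5] / [2] / [3];  Q = [1, 3, 4] / [2] / [5]
  Insert 6 (step 6): P = [1, 4, 5, 6] / [2] / [3];  Q = [1, 3, 4, 6] / [2] / [5]
  Insert 7 (step 7): P = [1, 4, 5, 6, 7] / [2] / [3];  Q = [1, 3, 4, 6, 7] / [2] / [5]
  Insert 8 (step 8): P = [1, 4, 5, 6, 7, 8] / [2] / [3];  Q = [1, 3, 4, 6, 7, 8] / [2] / [5]
Final shape: (6, 1, 1).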